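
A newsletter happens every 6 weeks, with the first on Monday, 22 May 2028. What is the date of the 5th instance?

The 5th occurrence is 4 intervals after the first: 4 × 42 = 168 days after 22 May 2028.
May has 31 days — 9 days to the end of May leaves 159.
June has 30 days (129 left).
July has 31 days (98 left).
August has 31 days (67 left).
September has 30 days (37 left).
October has 31 days (6 left).
6 days into November → 6 November 2028.

6 November 2028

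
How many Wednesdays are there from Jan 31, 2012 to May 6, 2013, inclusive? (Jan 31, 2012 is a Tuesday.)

66

Jan 31, 2012 is a Tuesday; the first Wednesday on or after it is Feb 1, 2012 (1 day later).
From Feb 1, 2012 to May 6, 2013: 334 + 126 = 460 days (rest of 2012, to May 6, 2013 in 2013).
460 ÷ 7 = 65 full weeks with remainder 5, so 65 more Wednesdays after the first → 66.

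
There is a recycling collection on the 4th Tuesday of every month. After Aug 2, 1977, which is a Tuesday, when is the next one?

Aug 23, 1977

Aug 1977 starts on a Monday; its first Tuesday is the 2nd, so the 4th Tuesday is the 23rd — Aug 23, 1977.
Aug 23, 1977 is after Aug 2, 1977, so that is the next one.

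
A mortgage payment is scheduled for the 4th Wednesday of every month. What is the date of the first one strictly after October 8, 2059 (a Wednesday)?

October 2059 starts on a Wednesday; its first Wednesday is the 1st, so the 4th Wednesday is the 22nd — October 22, 2059.
October 22, 2059 is after October 8, 2059, so that is the next one.

October 22, 2059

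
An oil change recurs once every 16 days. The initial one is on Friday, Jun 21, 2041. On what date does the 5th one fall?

The 5th occurrence is 4 intervals after the first: 4 × 16 = 64 days after Jun 21, 2041.
Jun has 30 days — 9 days to the end of Jun leaves 55.
Jul has 31 days (24 left).
24 days into Aug → Aug 24, 2041.

Aug 24, 2041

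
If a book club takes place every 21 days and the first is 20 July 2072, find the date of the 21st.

The 21st occurrence is 20 intervals after the first: 20 × 21 = 420 days after 20 July 2072.
July has 31 days — 11 days to the end of July leaves 409.
From end of July to end of 2072 is 153 days (256 left).
January has 31 days (225 left).
February has 28 days (197 left).
March has 31 days (166 left).
April has 30 days (136 left).
May has 31 days (105 left).
June has 30 days (75 left).
July has 31 days (44 left).
August has 31 days (13 left).
13 days into September → 13 September 2073.

13 September 2073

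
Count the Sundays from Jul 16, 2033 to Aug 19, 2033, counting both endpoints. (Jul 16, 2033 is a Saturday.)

5

Jul 16, 2033 is a Saturday; the first Sunday on or after it is Jul 17, 2033 (1 day later).
From Jul 17, 2033 to Aug 19, 2033: 14 + 19 = 33 days (rest of Jul, Aug).
33 ÷ 7 = 4 full weeks with remainder 5, so 4 more Sundays after the first → 5.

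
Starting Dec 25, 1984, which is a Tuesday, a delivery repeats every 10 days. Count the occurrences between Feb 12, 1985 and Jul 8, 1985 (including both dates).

Occurrences land 10·i days after Dec 25, 1984 for i = 0, 1, 2, …
Feb 12, 1985 is 49 days after the start; 49 ÷ 10 = 4 remainder 9; since the remainder is 9, round up to i = 5. First occurrence in the window: #6 on Feb 13, 1985 (5×10 = 50 days in).
Jul 8, 1985 is 195 days after the start; 195 ÷ 10 = 19 remainder 5. Last occurrence in the window: #20 on Jul 3, 1985.
Occurrences #6 through #20: 15 in total.

15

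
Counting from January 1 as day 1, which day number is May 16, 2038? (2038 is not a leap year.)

Days in months before May: 31 + 28 + 31 + 30 = 120.
Plus 16 days into May → day 136.

136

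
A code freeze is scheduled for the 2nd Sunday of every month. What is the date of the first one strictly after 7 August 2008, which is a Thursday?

10 August 2008

August 2008 starts on a Friday; its first Sunday is the 3rd, so the 2nd Sunday is the 10th — 10 August 2008.
10 August 2008 is after 7 August 2008, so that is the next one.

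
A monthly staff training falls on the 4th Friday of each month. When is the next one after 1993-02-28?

February 1993 starts on a Monday; its first Friday is the 5th, so the 4th Friday is the 26th — 1993-02-26.
That is not after 1993-02-28, so look at March 1993.
March 1993 starts on a Monday; its first Friday is the 5th, so the 4th Friday is the 26th — 1993-03-26.

1993-03-26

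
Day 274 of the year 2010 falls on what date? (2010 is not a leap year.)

2010-10-01

January has 31 days (274 − 31 = 243 remain).
February has 28 days (243 − 28 = 215 remain).
March has 31 days (215 − 31 = 184 remain).
April has 30 days (184 − 30 = 154 remain).
May has 31 days (154 − 31 = 123 remain).
June has 30 days (123 − 30 = 93 remain).
July has 31 days (93 − 31 = 62 remain).
August has 31 days (62 − 31 = 31 remain).
September has 30 days (31 − 30 = 1 remain).
1 into October → October 1.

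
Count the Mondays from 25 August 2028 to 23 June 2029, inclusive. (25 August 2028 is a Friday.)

43

25 August 2028 is a Friday; the first Monday on or after it is 28 August 2028 (3 days later).
From 28 August 2028 to 23 June 2029: 3 + 30 + 31 + 30 + 31 + 31 + 28 + 31 + 30 + 31 + 23 = 299 days (rest of August, September, October, November, December, January, February, March, April, May, June).
299 ÷ 7 = 42 full weeks with remainder 5, so 42 more Mondays after the first → 43.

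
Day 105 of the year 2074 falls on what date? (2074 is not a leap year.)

January has 31 days (105 − 31 = 74 remain).
February has 28 days (74 − 28 = 46 remain).
March has 31 days (46 − 31 = 15 remain).
15 into April → April 15.

15 April 2074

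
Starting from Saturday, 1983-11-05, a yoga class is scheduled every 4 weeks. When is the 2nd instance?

1983-12-03

The 2nd occurrence is 1 interval after the first: 1 × 28 = 28 days after 1983-11-05.
November has 30 days — 25 days to the end of November leaves 3.
3 days into December → 1983-12-03.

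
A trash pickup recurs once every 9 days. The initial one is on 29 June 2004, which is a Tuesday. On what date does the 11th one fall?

The 11th occurrence is 10 intervals after the first: 10 × 9 = 90 days after 29 June 2004.
June has 30 days — 1 day to the end of June leaves 89.
July has 31 days (58 left).
August has 31 days (27 left).
27 days into September → 27 September 2004.

27 September 2004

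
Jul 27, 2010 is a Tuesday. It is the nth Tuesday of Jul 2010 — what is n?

4th

Day 27 falls in week ⌈27/7⌉ of the month.
Days 1–7 hold the 1st Tuesday, 8–14 the 2nd, 15–21 the 3rd, 22–28 the 4th, 29–31 the 5th.
27 is in the range for the 4th.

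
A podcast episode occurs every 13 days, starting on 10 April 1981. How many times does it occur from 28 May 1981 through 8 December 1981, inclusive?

15

Occurrences land 13·i days after 10 April 1981 for i = 0, 1, 2, …
28 May 1981 is 48 days after the start; 48 ÷ 13 = 3 remainder 9; since the remainder is 9, round up to i = 4. First occurrence in the window: #5 on 1 June 1981 (4×13 = 52 days in).
8 December 1981 is 242 days after the start; 242 ÷ 13 = 18 remainder 8. Last occurrence in the window: #19 on 30 November 1981.
Occurrences #5 through #19: 15 in total.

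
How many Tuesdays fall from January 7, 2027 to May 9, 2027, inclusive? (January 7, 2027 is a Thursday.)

17

January 7, 2027 is a Thursday; the first Tuesday on or after it is January 12, 2027 (5 days later).
From January 12, 2027 to May 9, 2027: 19 + 28 + 31 + 30 + 9 = 117 days (rest of January, February, March, April, May).
117 ÷ 7 = 16 full weeks with remainder 5, so 16 more Tuesdays after the first → 17.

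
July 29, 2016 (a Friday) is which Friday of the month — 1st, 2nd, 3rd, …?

5th

Day 29 falls in week ⌈29/7⌉ of the month.
Days 1–7 hold the 1st Friday, 8–14 the 2nd, 15–21 the 3rd, 22–28 the 4th, 29–31 the 5th.
29 is in the range for the 5th.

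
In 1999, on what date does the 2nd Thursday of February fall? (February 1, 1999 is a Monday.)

February 1999 begins on a Monday, so the first Thursday is February 4 (3 days later).
The 2nd Thursday is 1 weeks later: 4 + 7 = 11.

1999-02-11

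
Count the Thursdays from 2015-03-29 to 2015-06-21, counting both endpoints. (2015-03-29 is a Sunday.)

2015-03-29 is a Sunday; the first Thursday on or after it is 2015-04-02 (4 days later).
From 2015-04-02 to 2015-06-21: 28 + 31 + 21 = 80 days (rest of April, May, June).
80 ÷ 7 = 11 full weeks with remainder 3, so 11 more Thursdays after the first → 12.

12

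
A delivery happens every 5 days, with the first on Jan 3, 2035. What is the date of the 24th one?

The 24th occurrence is 23 intervals after the first: 23 × 5 = 115 days after Jan 3, 2035.
Jan has 31 days — 28 days to the end of Jan leaves 87.
Feb has 28 days (59 left).
Mar has 31 days (28 left).
28 days into Apr → Apr 28, 2035.

Apr 28, 2035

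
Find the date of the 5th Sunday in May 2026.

2026-05-31

The first Sunday of May 2026 is May 3.
The 5th Sunday is 4 weeks later: 3 + 28 = 31.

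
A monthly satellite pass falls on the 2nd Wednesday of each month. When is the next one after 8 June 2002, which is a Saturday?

12 June 2002

June 2002 starts on a Saturday; its first Wednesday is the 5th, so the 2nd Wednesday is the 12th — 12 June 2002.
12 June 2002 is after 8 June 2002, so that is the next one.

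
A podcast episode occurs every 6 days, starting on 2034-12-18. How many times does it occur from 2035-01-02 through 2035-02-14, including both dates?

7

Occurrences land 6·i days after 2034-12-18 for i = 0, 1, 2, …
2035-01-02 is 15 days after the start; 15 ÷ 6 = 2 remainder 3; since the remainder is 3, round up to i = 3. First occurrence in the window: #4 on 2035-01-05 (3×6 = 18 days in).
2035-02-14 is 58 days after the start; 58 ÷ 6 = 9 remainder 4. Last occurrence in the window: #10 on 2035-02-10.
Occurrences #4 through #10: 7 in total.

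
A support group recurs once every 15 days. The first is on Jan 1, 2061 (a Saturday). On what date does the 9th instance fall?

The 9th occurrence is 8 intervals after the first: 8 × 15 = 120 days after Jan 1, 2061.
Jan has 31 days — 30 days to the end of Jan leaves 90.
Feb has 28 days (62 left).
Mar has 31 days (31 left).
Apr has 30 days (1 left).
1 day into May → May 1, 2061.

May 1, 2061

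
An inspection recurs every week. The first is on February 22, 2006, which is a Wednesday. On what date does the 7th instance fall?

April 5, 2006

The 7th occurrence is 6 intervals after the first: 6 × 7 = 42 days after February 22, 2006.
February has 28 days — 6 days to the end of February leaves 36.
March has 31 days (5 left).
5 days into April → April 5, 2006.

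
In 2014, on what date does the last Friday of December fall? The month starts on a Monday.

December 2014 begins on a Monday, so the first Friday is December 5 (4 days later).
December 2014 has 31 days. Adding weeks: 5, 12, 19, 26 — the last one ≤ 31 is the 26th.

26 December 2014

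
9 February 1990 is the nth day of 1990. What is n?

40

Days in months before February: 31 = 31.
Plus 9 days into February → day 40.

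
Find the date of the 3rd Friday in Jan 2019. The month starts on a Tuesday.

Jan 2019 begins on a Tuesday, so the first Friday is Jan 4 (3 days later).
The 3rd Friday is 2 weeks later: 4 + 14 = 18.

Jan 18, 2019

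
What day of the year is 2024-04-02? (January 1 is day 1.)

93

Days in months before April: 31 + 29 + 31 = 91.
Plus 2 days into April → day 93.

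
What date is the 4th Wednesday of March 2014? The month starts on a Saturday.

March 2014 begins on a Saturday, so the first Wednesday is March 5 (4 days later).
The 4th Wednesday is 3 weeks later: 5 + 21 = 26.

26 March 2014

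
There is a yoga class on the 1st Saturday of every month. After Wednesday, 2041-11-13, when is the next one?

2041-12-07

November 2041 starts on a Friday, so its 1st Saturday is 2041-11-02 (1 day in).
That is not after 2041-11-13, so look at December 2041.
December 2041 starts on a Sunday, so its 1st Saturday is 2041-12-07 (6 days in).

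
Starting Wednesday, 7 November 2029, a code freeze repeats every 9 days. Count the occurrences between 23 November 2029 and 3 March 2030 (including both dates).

Occurrences land 9·i days after 7 November 2029 for i = 0, 1, 2, …
23 November 2029 is 16 days after the start; 16 ÷ 9 = 1 remainder 7; since the remainder is 7, round up to i = 2. First occurrence in the window: #3 on 25 November 2029 (2×9 = 18 days in).
3 March 2030 is 116 days after the start; 116 ÷ 9 = 12 remainder 8. Last occurrence in the window: #13 on 23 February 2030.
Occurrences #3 through #13: 11 in total.

11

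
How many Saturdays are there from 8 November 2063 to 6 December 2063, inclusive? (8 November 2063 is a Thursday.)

8 November 2063 is a Thursday; the first Saturday on or after it is 10 November 2063 (2 days later).
From 10 November 2063 to 6 December 2063: 20 + 6 = 26 days (rest of November, December).
26 ÷ 7 = 3 full weeks with remainder 5, so 3 more Saturdays after the first → 4.

4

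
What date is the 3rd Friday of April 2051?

21 April 2051

The first Friday of April 2051 is April 7.
The 3rd Friday is 2 weeks later: 7 + 14 = 21.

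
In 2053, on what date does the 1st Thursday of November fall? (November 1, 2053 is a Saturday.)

November 6, 2053

November 2053 begins on a Saturday, so the first Thursday is November 6 (5 days later).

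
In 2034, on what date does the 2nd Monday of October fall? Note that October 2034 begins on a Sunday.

October 2034 begins on a Sunday, so the first Monday is October 2 (1 day later).
The 2nd Monday is 1 weeks later: 2 + 7 = 9.

2034-10-09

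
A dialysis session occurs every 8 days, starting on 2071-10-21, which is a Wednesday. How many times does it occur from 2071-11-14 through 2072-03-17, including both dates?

Occurrences land 8·i days after 2071-10-21 for i = 0, 1, 2, …
2071-11-14 is 24 days after the start; 24 ÷ 8 = 3 remainder 0. First occurrence in the window: #4 on 2071-11-14 (3×8 = 24 days in).
2072-03-17 is 148 days after the start; 148 ÷ 8 = 18 remainder 4. Last occurrence in the window: #19 on 2072-03-13.
Occurrences #4 through #19: 16 in total.

16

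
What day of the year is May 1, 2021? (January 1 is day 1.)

Days in months before May: 31 + 28 + 31 + 30 = 120.
Plus 1 day into May → day 121.

121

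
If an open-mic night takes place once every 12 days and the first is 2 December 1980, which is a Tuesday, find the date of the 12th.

13 April 1981

The 12th occurrence is 11 intervals after the first: 11 × 12 = 132 days after 2 December 1980.
December has 31 days — 29 days to the end of December leaves 103.
January has 31 days (72 left).
February has 28 days (44 left).
March has 31 days (13 left).
13 days into April → 13 April 1981.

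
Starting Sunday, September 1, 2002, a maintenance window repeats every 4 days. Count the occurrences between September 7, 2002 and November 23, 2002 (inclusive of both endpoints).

Occurrences land 4·i days after September 1, 2002 for i = 0, 1, 2, …
September 7, 2002 is 6 days after the start; 6 ÷ 4 = 1 remainder 2; since the remainder is 2, round up to i = 2. First occurrence in the window: #3 on September 9, 2002 (2×4 = 8 days in).
November 23, 2002 is 83 days after the start; 83 ÷ 4 = 20 remainder 3. Last occurrence in the window: #21 on November 20, 2002.
Occurrences #3 through #21: 19 in total.

19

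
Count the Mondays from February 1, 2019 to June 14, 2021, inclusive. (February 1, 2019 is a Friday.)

February 1, 2019 is a Friday; the first Monday on or after it is February 4, 2019 (3 days later).
From February 4, 2019 to June 14, 2021: 330 + 366 + 165 = 861 days (rest of 2019, 2020, to June 14, 2021 in 2021).
861 ÷ 7 = 123 full weeks with remainder 0, so 123 more Mondays after the first → 124.

124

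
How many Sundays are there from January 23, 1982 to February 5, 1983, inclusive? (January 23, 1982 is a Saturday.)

January 23, 1982 is a Saturday; the first Sunday on or after it is January 24, 1982 (1 day later).
From January 24, 1982 to February 5, 1983: 341 + 36 = 377 days (rest of 1982, to February 5, 1983 in 1983).
377 ÷ 7 = 53 full weeks with remainder 6, so 53 more Sundays after the first → 54.

54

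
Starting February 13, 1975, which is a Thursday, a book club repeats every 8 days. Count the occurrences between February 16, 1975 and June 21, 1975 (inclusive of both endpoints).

16

Occurrences land 8·i days after February 13, 1975 for i = 0, 1, 2, …
February 16, 1975 is 3 days after the start; 3 ÷ 8 = 0 remainder 3; since the remainder is 3, round up to i = 1. First occurrence in the window: #2 on February 21, 1975 (1×8 = 8 days in).
June 21, 1975 is 128 days after the start; 128 ÷ 8 = 16 remainder 0. Last occurrence in the window: #17 on June 21, 1975.
Occurrences #2 through #17: 16 in total.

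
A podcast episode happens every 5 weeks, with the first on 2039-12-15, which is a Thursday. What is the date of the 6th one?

2040-06-07

The 6th occurrence is 5 intervals after the first: 5 × 35 = 175 days after 2039-12-15.
December has 31 days — 16 days to the end of December leaves 159.
January has 31 days (128 left).
February has 29 days (99 left).
March has 31 days (68 left).
April has 30 days (38 left).
May has 31 days (7 left).
7 days into June → 2040-06-07.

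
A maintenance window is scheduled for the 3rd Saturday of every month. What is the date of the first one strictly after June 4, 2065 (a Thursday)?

June 20, 2065

June 2065 starts on a Monday; its first Saturday is the 6th, so the 3rd Saturday is the 20th — June 20, 2065.
June 20, 2065 is after June 4, 2065, so that is the next one.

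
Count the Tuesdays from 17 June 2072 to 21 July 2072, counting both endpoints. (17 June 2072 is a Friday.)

17 June 2072 is a Friday; the first Tuesday on or after it is 21 June 2072 (4 days later).
From 21 June 2072 to 21 July 2072: 9 + 21 = 30 days (rest of June, July).
30 ÷ 7 = 4 full weeks with remainder 2, so 4 more Tuesdays after the first → 5.

5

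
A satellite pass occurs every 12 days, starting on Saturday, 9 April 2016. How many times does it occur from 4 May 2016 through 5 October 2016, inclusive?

Occurrences land 12·i days after 9 April 2016 for i = 0, 1, 2, …
4 May 2016 is 25 days after the start; 25 ÷ 12 = 2 remainder 1; since the remainder is 1, round up to i = 3. First occurrence in the window: #4 on 15 May 2016 (3×12 = 36 days in).
5 October 2016 is 179 days after the start; 179 ÷ 12 = 14 remainder 11. Last occurrence in the window: #15 on 24 September 2016.
Occurrences #4 through #15: 12 in total.

12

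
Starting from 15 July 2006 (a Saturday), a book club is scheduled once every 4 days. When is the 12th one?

28 August 2006

The 12th occurrence is 11 intervals after the first: 11 × 4 = 44 days after 15 July 2006.
July has 31 days — 16 days to the end of July leaves 28.
28 days into August → 28 August 2006.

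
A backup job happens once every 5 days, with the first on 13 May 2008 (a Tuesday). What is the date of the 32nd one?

The 32nd occurrence is 31 intervals after the first: 31 × 5 = 155 days after 13 May 2008.
May has 31 days — 18 days to the end of May leaves 137.
June has 30 days (107 left).
July has 31 days (76 left).
August has 31 days (45 left).
September has 30 days (15 left).
15 days into October → 15 October 2008.

15 October 2008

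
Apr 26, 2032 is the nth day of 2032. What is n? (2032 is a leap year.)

Days in months before Apr: 31 + 29 + 31 = 91.
Plus 26 days into Apr → day 117.

117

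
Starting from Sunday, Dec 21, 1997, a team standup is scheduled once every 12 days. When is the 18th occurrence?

The 18th occurrence is 17 intervals after the first: 17 × 12 = 204 days after Dec 21, 1997.
Dec has 31 days — 10 days to the end of Dec leaves 194.
Jan has 31 days (163 left).
Feb has 28 days (135 left).
Mar has 31 days (104 left).
Apr has 30 days (74 left).
May has 31 days (43 left).
Jun has 30 days (13 left).
13 days into Jul → Jul 13, 1998.

Jul 13, 1998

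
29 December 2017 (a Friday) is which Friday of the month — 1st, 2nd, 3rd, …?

5th

Day 29 falls in week ⌈29/7⌉ of the month.
Days 1–7 hold the 1st Friday, 8–14 the 2nd, 15–21 the 3rd, 22–28 the 4th, 29–31 the 5th.
29 is in the range for the 5th.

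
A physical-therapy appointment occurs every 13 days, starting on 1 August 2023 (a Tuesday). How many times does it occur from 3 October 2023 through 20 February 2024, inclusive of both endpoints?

Occurrences land 13·i days after 1 August 2023 for i = 0, 1, 2, …
3 October 2023 is 63 days after the start; 63 ÷ 13 = 4 remainder 11; since the remainder is 11, round up to i = 5. First occurrence in the window: #6 on 5 October 2023 (5×13 = 65 days in).
20 February 2024 is 203 days after the start; 203 ÷ 13 = 15 remainder 8. Last occurrence in the window: #16 on 12 February 2024.
Occurrences #6 through #16: 11 in total.

11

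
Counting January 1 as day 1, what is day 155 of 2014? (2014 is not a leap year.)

January has 31 days (155 − 31 = 124 remain).
February has 28 days (124 − 28 = 96 remain).
March has 31 days (96 − 31 = 65 remain).
April has 30 days (65 − 30 = 35 remain).
May has 31 days (35 − 31 = 4 remain).
4 into June → June 4.

June 4, 2014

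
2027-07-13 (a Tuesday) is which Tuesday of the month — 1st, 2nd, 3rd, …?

2nd

Day 13 falls in week ⌈13/7⌉ of the month.
Days 1–7 hold the 1st Tuesday, 8–14 the 2nd, 15–21 the 3rd, 22–28 the 4th, 29–31 the 5th.
13 is in the range for the 2nd.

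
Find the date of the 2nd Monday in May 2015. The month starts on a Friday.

May 2015 begins on a Friday, so the first Monday is May 4 (3 days later).
The 2nd Monday is 1 weeks later: 4 + 7 = 11.

May 11, 2015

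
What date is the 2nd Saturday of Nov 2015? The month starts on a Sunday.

Nov 2015 begins on a Sunday, so the first Saturday is Nov 7 (6 days later).
The 2nd Saturday is 1 weeks later: 7 + 7 = 14.

Nov 14, 2015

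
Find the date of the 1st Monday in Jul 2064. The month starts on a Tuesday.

Jul 7, 2064

Jul 2064 begins on a Tuesday, so the first Monday is Jul 7 (6 days later).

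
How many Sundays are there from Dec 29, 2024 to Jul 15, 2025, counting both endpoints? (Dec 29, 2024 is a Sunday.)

Dec 29, 2024 is a Sunday; the first Sunday on or after it is Dec 29, 2024.
From Dec 29, 2024 to Jul 15, 2025: 2 + 31 + 28 + 31 + 30 + 31 + 30 + 15 = 198 days (rest of Dec, Jan, Feb, Mar, Apr, May, Jun, Jul).
198 ÷ 7 = 28 full weeks with remainder 2, so 28 more Sundays after the first → 29.

29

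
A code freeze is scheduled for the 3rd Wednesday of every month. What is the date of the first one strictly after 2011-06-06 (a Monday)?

June 2011 starts on a Wednesday; its first Wednesday is the 1st, so the 3rd Wednesday is the 15th — 2011-06-15.
2011-06-15 is after 2011-06-06, so that is the next one.

2011-06-15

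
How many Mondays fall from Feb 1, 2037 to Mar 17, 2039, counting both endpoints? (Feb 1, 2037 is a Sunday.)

111

Feb 1, 2037 is a Sunday; the first Monday on or after it is Feb 2, 2037 (1 day later).
From Feb 2, 2037 to Mar 17, 2039: 332 + 365 + 76 = 773 days (rest of 2037, 2038, to Mar 17, 2039 in 2039).
773 ÷ 7 = 110 full weeks with remainder 3, so 110 more Mondays after the first → 111.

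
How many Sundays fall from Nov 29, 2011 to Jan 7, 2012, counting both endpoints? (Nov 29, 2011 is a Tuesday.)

Nov 29, 2011 is a Tuesday; the first Sunday on or after it is Dec 4, 2011 (5 days later).
From Dec 4, 2011 to Jan 7, 2012: 27 + 7 = 34 days (rest of Dec, Jan).
34 ÷ 7 = 4 full weeks with remainder 6, so 4 more Sundays after the first → 5.

5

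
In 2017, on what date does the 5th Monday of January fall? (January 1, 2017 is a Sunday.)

30 January 2017

January 2017 begins on a Sunday, so the first Monday is January 2 (1 day later).
The 5th Monday is 4 weeks later: 2 + 28 = 30.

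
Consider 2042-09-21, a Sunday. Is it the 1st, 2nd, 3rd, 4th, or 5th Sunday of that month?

3rd

Day 21 falls in week ⌈21/7⌉ of the month.
Days 1–7 hold the 1st Sunday, 8–14 the 2nd, 15–21 the 3rd, 22–28 the 4th, 29–31 the 5th.
21 is in the range for the 3rd.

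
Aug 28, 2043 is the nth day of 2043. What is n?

240

Days in months before Aug: 31 + 28 + 31 + 30 + 31 + 30 + 31 = 212.
Plus 28 days into Aug → day 240.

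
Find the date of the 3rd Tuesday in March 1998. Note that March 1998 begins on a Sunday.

17 March 1998

March 1998 begins on a Sunday, so the first Tuesday is March 3 (2 days later).
The 3rd Tuesday is 2 weeks later: 3 + 14 = 17.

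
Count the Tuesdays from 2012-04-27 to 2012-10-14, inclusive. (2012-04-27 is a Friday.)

2012-04-27 is a Friday; the first Tuesday on or after it is 2012-05-01 (4 days later).
From 2012-05-01 to 2012-10-14: 30 + 30 + 31 + 31 + 30 + 14 = 166 days (rest of May, June, July, August, September, October).
166 ÷ 7 = 23 full weeks with remainder 5, so 23 more Tuesdays after the first → 24.

24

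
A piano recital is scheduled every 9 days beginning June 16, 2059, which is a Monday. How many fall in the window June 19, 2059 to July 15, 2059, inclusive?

3

Occurrences land 9·i days after June 16, 2059 for i = 0, 1, 2, …
June 19, 2059 is 3 days after the start; 3 ÷ 9 = 0 remainder 3; since the remainder is 3, round up to i = 1. First occurrence in the window: #2 on June 25, 2059 (1×9 = 9 days in).
July 15, 2059 is 29 days after the start; 29 ÷ 9 = 3 remainder 2. Last occurrence in the window: #4 on July 13, 2059.
Occurrences #2 through #4: 3 in total.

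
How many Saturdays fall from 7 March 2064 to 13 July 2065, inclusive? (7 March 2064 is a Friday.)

71

7 March 2064 is a Friday; the first Saturday on or after it is 8 March 2064 (1 day later).
From 8 March 2064 to 13 July 2065: 298 + 194 = 492 days (rest of 2064, to 13 July 2065 in 2065).
492 ÷ 7 = 70 full weeks with remainder 2, so 70 more Saturdays after the first → 71.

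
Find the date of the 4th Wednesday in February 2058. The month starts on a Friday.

February 2058 begins on a Friday, so the first Wednesday is February 6 (5 days later).
The 4th Wednesday is 3 weeks later: 6 + 21 = 27.

27 February 2058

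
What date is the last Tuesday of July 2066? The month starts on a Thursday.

July 27, 2066

July 2066 begins on a Thursday, so the first Tuesday is July 6 (5 days later).
July 2066 has 31 days. Adding weeks: 6, 13, 20, 27 — the last one ≤ 31 is the 27th.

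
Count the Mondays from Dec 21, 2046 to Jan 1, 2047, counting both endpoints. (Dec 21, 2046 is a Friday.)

Dec 21, 2046 is a Friday; the first Monday on or after it is Dec 24, 2046 (3 days later).
From Dec 24, 2046 to Jan 1, 2047: 7 + 1 = 8 days (rest of Dec, Jan).
8 ÷ 7 = 1 full weeks with remainder 1, so 1 more Mondays after the first → 2.

2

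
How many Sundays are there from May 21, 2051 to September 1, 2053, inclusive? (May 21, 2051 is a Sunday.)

May 21, 2051 is a Sunday; the first Sunday on or after it is May 21, 2051.
From May 21, 2051 to September 1, 2053: 224 + 366 + 244 = 834 days (rest of 2051, 2052, to September 1, 2053 in 2053).
834 ÷ 7 = 119 full weeks with remainder 1, so 119 more Sundays after the first → 120.

120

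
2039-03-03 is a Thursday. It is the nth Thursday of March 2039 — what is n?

Day 3 falls in week ⌈3/7⌉ of the month.
Days 1–7 hold the 1st Thursday, 8–14 the 2nd, 15–21 the 3rd, 22–28 the 4th, 29–31 the 5th.
3 is in the range for the 1st.

1st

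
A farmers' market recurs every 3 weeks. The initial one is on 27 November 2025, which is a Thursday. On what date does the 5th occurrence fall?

The 5th occurrence is 4 intervals after the first: 4 × 21 = 84 days after 27 November 2025.
November has 30 days — 3 days to the end of November leaves 81.
December has 31 days (50 left).
January has 31 days (19 left).
19 days into February → 19 February 2026.

19 February 2026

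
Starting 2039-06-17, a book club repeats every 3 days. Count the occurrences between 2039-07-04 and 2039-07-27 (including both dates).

Occurrences land 3·i days after 2039-06-17 for i = 0, 1, 2, …
2039-07-04 is 17 days after the start; 17 ÷ 3 = 5 remainder 2; since the remainder is 2, round up to i = 6. First occurrence in the window: #7 on 2039-07-05 (6×3 = 18 days in).
2039-07-27 is 40 days after the start; 40 ÷ 3 = 13 remainder 1. Last occurrence in the window: #14 on 2039-07-26.
Occurrences #7 through #14: 8 in total.

8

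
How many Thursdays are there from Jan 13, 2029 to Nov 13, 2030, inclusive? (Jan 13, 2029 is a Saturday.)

Jan 13, 2029 is a Saturday; the first Thursday on or after it is Jan 18, 2029 (5 days later).
From Jan 18, 2029 to Nov 13, 2030: 347 + 317 = 664 days (rest of 2029, to Nov 13, 2030 in 2030).
664 ÷ 7 = 94 full weeks with remainder 6, so 94 more Thursdays after the first → 95.

95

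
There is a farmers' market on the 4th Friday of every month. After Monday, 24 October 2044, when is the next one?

28 October 2044

October 2044 starts on a Saturday; its first Friday is the 7th, so the 4th Friday is the 28th — 28 October 2044.
28 October 2044 is after 24 October 2044, so that is the next one.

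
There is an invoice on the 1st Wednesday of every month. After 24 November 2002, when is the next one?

November 2002 starts on a Friday, so its 1st Wednesday is 6 November 2002 (5 days in).
That is not after 24 November 2002, so look at December 2002.
December 2002 starts on a Sunday, so its 1st Wednesday is 4 December 2002 (3 days in).

4 December 2002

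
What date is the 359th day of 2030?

January has 31 days (359 − 31 = 328 remain).
February has 28 days (328 − 28 = 300 remain).
March has 31 days (300 − 31 = 269 remain).
April has 30 days (269 − 30 = 239 remain).
May has 31 days (239 − 31 = 208 remain).
June has 30 days (208 − 30 = 178 remain).
July has 31 days (178 − 31 = 147 remain).
August has 31 days (147 − 31 = 116 remain).
September has 30 days (116 − 30 = 86 remain).
October has 31 days (86 − 31 = 55 remain).
November has 30 days (55 − 30 = 25 remain).
25 into December → December 25.

December 25, 2030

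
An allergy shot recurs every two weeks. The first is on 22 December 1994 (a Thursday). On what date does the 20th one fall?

The 20th occurrence is 19 intervals after the first: 19 × 14 = 266 days after 22 December 1994.
December has 31 days — 9 days to the end of December leaves 257.
January has 31 days (226 left).
February has 28 days (198 left).
March has 31 days (167 left).
April has 30 days (137 left).
May has 31 days (106 left).
June has 30 days (76 left).
July has 31 days (45 left).
August has 31 days (14 left).
14 days into September → 14 September 1995.

14 September 1995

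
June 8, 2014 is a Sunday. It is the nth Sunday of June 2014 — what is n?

Day 8 falls in week ⌈8/7⌉ of the month.
Days 1–7 hold the 1st Sunday, 8–14 the 2nd, 15–21 the 3rd, 22–28 the 4th, 29–31 the 5th.
8 is in the range for the 2nd.

2nd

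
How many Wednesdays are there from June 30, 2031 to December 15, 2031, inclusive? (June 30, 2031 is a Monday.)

June 30, 2031 is a Monday; the first Wednesday on or after it is July 2, 2031 (2 days later).
From July 2, 2031 to December 15, 2031: 29 + 31 + 30 + 31 + 30 + 15 = 166 days (rest of July, August, September, October, November, December).
166 ÷ 7 = 23 full weeks with remainder 5, so 23 more Wednesdays after the first → 24.

24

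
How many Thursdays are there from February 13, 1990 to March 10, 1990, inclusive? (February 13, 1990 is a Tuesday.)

February 13, 1990 is a Tuesday; the first Thursday on or after it is February 15, 1990 (2 days later).
From February 15, 1990 to March 10, 1990: 13 + 10 = 23 days (rest of February, March).
23 ÷ 7 = 3 full weeks with remainder 2, so 3 more Thursdays after the first → 4.

4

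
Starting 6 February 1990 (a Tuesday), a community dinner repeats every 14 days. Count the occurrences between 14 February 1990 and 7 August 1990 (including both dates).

13

Occurrences land 14·i days after 6 February 1990 for i = 0, 1, 2, …
14 February 1990 is 8 days after the start; 8 ÷ 14 = 0 remainder 8; since the remainder is 8, round up to i = 1. First occurrence in the window: #2 on 20 February 1990 (1×14 = 14 days in).
7 August 1990 is 182 days after the start; 182 ÷ 14 = 13 remainder 0. Last occurrence in the window: #14 on 7 August 1990.
Occurrences #2 through #14: 13 in total.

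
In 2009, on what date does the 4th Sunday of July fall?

2009-07-26

July 2009 begins on a Wednesday, so the first Sunday is July 5 (4 days later).
The 4th Sunday is 3 weeks later: 5 + 21 = 26.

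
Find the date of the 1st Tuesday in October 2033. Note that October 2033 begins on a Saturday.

October 2033 begins on a Saturday, so the first Tuesday is October 4 (3 days later).

2033-10-04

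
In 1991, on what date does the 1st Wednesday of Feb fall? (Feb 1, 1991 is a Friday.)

Feb 6, 1991

Feb 1991 begins on a Friday, so the first Wednesday is Feb 6 (5 days later).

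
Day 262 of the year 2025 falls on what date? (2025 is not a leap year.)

January has 31 days (262 − 31 = 231 remain).
February has 28 days (231 − 28 = 203 remain).
March has 31 days (203 − 31 = 172 remain).
April has 30 days (172 − 30 = 142 remain).
May has 31 days (142 − 31 = 111 remain).
June has 30 days (111 − 30 = 81 remain).
July has 31 days (81 − 31 = 50 remain).
August has 31 days (50 − 31 = 19 remain).
19 into September → September 19.

2025-09-19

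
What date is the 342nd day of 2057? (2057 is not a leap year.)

Jan has 31 days (342 − 31 = 311 remain).
Feb has 28 days (311 − 28 = 283 remain).
Mar has 31 days (283 − 31 = 252 remain).
Apr has 30 days (252 − 30 = 222 remain).
May has 31 days (222 − 31 = 191 remain).
Jun has 30 days (191 − 30 = 161 remain).
Jul has 31 days (161 − 31 = 130 remain).
Aug has 31 days (130 − 31 = 99 remain).
Sep has 30 days (99 − 30 = 69 remain).
Oct has 31 days (69 − 31 = 38 remain).
Nov has 30 days (38 − 30 = 8 remain).
8 into Dec → Dec 8.

Dec 8, 2057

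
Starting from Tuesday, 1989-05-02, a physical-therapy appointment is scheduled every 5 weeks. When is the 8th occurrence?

1990-01-02

The 8th occurrence is 7 intervals after the first: 7 × 35 = 245 days after 1989-05-02.
May has 31 days — 29 days to the end of May leaves 216.
June has 30 days (186 left).
July has 31 days (155 left).
August has 31 days (124 left).
September has 30 days (94 left).
October has 31 days (63 left).
November has 30 days (33 left).
December has 31 days (2 left).
2 days into January → 1990-01-02.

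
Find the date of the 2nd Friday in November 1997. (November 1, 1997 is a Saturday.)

November 1997 begins on a Saturday, so the first Friday is November 7 (6 days later).
The 2nd Friday is 1 weeks later: 7 + 7 = 14.

November 14, 1997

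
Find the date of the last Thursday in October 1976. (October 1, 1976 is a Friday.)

October 1976 begins on a Friday, so the first Thursday is October 7 (6 days later).
October 1976 has 31 days. Adding weeks: 7, 14, 21, 28 — the last one ≤ 31 is the 28th.

28 October 1976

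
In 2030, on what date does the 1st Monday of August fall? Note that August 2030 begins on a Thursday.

August 2030 begins on a Thursday, so the first Monday is August 5 (4 days later).

August 5, 2030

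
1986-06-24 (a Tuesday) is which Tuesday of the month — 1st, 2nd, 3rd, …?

4th

Day 24 falls in week ⌈24/7⌉ of the month.
Days 1–7 hold the 1st Tuesday, 8–14 the 2nd, 15–21 the 3rd, 22–28 the 4th, 29–31 the 5th.
24 is in the range for the 4th.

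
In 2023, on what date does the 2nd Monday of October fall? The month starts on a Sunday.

October 2023 begins on a Sunday, so the first Monday is October 2 (1 day later).
The 2nd Monday is 1 weeks later: 2 + 7 = 9.

2023-10-09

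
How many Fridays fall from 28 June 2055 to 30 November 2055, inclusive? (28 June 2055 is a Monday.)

28 June 2055 is a Monday; the first Friday on or after it is 2 July 2055 (4 days later).
From 2 July 2055 to 30 November 2055: 29 + 31 + 30 + 31 + 30 = 151 days (rest of July, August, September, October, November).
151 ÷ 7 = 21 full weeks with remainder 4, so 21 more Fridays after the first → 22.

22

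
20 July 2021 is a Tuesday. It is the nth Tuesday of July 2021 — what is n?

Day 20 falls in week ⌈20/7⌉ of the month.
Days 1–7 hold the 1st Tuesday, 8–14 the 2nd, 15–21 the 3rd, 22–28 the 4th, 29–31 the 5th.
20 is in the range for the 3rd.

3rd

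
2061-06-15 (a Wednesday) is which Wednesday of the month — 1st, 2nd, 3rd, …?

Day 15 falls in week ⌈15/7⌉ of the month.
Days 1–7 hold the 1st Wednesday, 8–14 the 2nd, 15–21 the 3rd, 22–28 the 4th, 29–31 the 5th.
15 is in the range for the 3rd.

3rd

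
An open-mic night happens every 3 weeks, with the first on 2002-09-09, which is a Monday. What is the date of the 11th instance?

2003-04-07

The 11th occurrence is 10 intervals after the first: 10 × 21 = 210 days after 2002-09-09.
September has 30 days — 21 days to the end of September leaves 189.
October has 31 days (158 left).
November has 30 days (128 left).
December has 31 days (97 left).
January has 31 days (66 left).
February has 28 days (38 left).
March has 31 days (7 left).
7 days into April → 2003-04-07.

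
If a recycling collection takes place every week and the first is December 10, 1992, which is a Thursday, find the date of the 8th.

The 8th occurrence is 7 intervals after the first: 7 × 7 = 49 days after December 10, 1992.
December has 31 days — 21 days to the end of December leaves 28.
28 days into January → January 28, 1993.

January 28, 1993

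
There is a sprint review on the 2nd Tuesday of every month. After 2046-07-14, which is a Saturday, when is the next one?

2046-08-14

July 2046 starts on a Sunday; its first Tuesday is the 3rd, so the 2nd Tuesday is the 10th — 2046-07-10.
That is not after 2046-07-14, so look at August 2046.
August 2046 starts on a Wednesday; its first Tuesday is the 7th, so the 2nd Tuesday is the 14th — 2046-08-14.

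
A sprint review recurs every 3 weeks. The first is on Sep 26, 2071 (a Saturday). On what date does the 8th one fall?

Feb 20, 2072

The 8th occurrence is 7 intervals after the first: 7 × 21 = 147 days after Sep 26, 2071.
Sep has 30 days — 4 days to the end of Sep leaves 143.
Oct has 31 days (112 left).
Nov has 30 days (82 left).
Dec has 31 days (51 left).
Jan has 31 days (20 left).
20 days into Feb → Feb 20, 2072.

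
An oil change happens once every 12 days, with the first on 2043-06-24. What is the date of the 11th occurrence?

The 11th occurrence is 10 intervals after the first: 10 × 12 = 120 days after 2043-06-24.
June has 30 days — 6 days to the end of June leaves 114.
July has 31 days (83 left).
August has 31 days (52 left).
September has 30 days (22 left).
22 days into October → 2043-10-22.

2043-10-22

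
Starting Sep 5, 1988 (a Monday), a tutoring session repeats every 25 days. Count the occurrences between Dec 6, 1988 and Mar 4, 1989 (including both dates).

4

Occurrences land 25·i days after Sep 5, 1988 for i = 0, 1, 2, …
Dec 6, 1988 is 92 days after the start; 92 ÷ 25 = 3 remainder 17; since the remainder is 17, round up to i = 4. First occurrence in the window: #5 on Dec 14, 1988 (4×25 = 100 days in).
Mar 4, 1989 is 180 days after the start; 180 ÷ 25 = 7 remainder 5. Last occurrence in the window: #8 on Feb 27, 1989.
Occurrences #5 through #8: 4 in total.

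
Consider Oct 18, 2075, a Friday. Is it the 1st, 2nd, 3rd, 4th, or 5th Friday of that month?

Day 18 falls in week ⌈18/7⌉ of the month.
Days 1–7 hold the 1st Friday, 8–14 the 2nd, 15–21 the 3rd, 22–28 the 4th, 29–31 the 5th.
18 is in the range for the 3rd.

3rd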